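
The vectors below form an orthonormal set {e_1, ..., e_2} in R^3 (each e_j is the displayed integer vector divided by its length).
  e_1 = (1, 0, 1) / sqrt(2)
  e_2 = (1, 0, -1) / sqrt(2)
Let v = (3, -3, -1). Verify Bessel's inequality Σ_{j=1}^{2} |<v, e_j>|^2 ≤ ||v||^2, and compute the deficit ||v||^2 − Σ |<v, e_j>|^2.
Σ |<v, e_j>|^2 = 10; ||v||^2 = 19; deficit = 9

Write each e_j = u_j / sqrt(<u_j, u_j>) where u_j is the displayed integer vector. Then <v, e_j> = <v, u_j> / sqrt(<u_j, u_j>), so |<v, e_j>|^2 = <v, u_j>^2 / <u_j, u_j>.
Coefficients: <v, e_1> = 2/sqrt(2), <v, e_2> = 4/sqrt(2).
Square and sum: Σ |<v, e_j>|^2 = 10.
Compute ||v||^2 = v·v = 19.
Deficit = 19 − 10 = 9 ≥ 0, confirming Bessel's inequality. (The deficit equals ||v − Σ <v,e_j> e_j||^2, the squared distance from v to span{e_j}.)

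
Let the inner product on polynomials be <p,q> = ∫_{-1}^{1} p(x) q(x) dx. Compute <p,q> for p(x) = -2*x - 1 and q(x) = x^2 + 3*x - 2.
<p,q> = -2/3

Expand the product: p(x)·q(x) = -2*x^3 - 7*x^2 + x + 2.
∫_{-1}^{1} of each monomial x^k gives [2/(k+1) if k even, 0 if k odd]. Integrating term-by-term (or equivalently evaluating the antiderivative F(x) = -x^4/2 - 7*x^3/3 + x^2/2 + 2*x at the endpoints):
  F(1) − F(−1) = -1/3 − (1/3) = -2/3.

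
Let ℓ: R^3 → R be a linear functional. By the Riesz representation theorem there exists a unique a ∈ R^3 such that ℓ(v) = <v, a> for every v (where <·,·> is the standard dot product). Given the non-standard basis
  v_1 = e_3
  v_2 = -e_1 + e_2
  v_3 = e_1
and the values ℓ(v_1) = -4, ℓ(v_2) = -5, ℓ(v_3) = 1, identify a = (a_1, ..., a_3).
a = (1, -4, -4)

Write a = (a_1, ..., a_3) in the standard basis. For each basis vector v_i, ℓ(v_i) = <v_i, a> is a linear equation in the a_j's. Collect the n equations into a matrix system V a = ℓ, where row i of V is v_i (expressed in the standard basis). Since V is invertible (lower-triangular with 1s on the diagonal, up to permutation), solve by back-substitution:
  V =
[[0, 0, 1],
 [-1, 1, 0],
 [1, 0, 0]]
  V a = (-4, -5, 1)
Solving gives a = (1, -4, -4).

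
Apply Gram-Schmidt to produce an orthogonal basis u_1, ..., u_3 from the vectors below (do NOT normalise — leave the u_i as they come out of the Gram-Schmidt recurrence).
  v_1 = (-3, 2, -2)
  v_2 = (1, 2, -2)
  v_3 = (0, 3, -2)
Orthogonal basis:
  u_1 = (-3, 2, -2)
  u_2 = (32/17, 24/17, -24/17)
  u_3 = (0, 1/2, 1/2)

Apply the Gram-Schmidt recurrence
  u_1 = v_1
  u_i = v_i − Σ_{j<i} ((v_i · u_j) / (u_j · u_j)) · u_j.

Step by step this gives:
  u_1 = (-3, 2, -2)
  u_2 = (32/17, 24/17, -24/17)
  u_3 = (0, 1/2, 1/2)

Orthogonality check:
  u_2 · u_1 = 0 (should be 0)
  u_3 · u_1 = 0 (should be 0)
  u_3 · u_2 = 0 (should be 0)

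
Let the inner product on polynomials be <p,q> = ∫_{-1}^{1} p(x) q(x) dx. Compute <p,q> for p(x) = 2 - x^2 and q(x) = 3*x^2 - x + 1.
<p,q> = 92/15

Expand the product: p(x)·q(x) = -3*x^4 + x^3 + 5*x^2 - 2*x + 2.
∫_{-1}^{1} of each monomial x^k gives [2/(k+1) if k even, 0 if k odd]. Integrating term-by-term (or equivalently evaluating the antiderivative F(x) = -3*x^5/5 + x^4/4 + 5*x^3/3 - x^2 + 2*x at the endpoints):
  F(1) − F(−1) = 139/60 − (-229/60) = 92/15.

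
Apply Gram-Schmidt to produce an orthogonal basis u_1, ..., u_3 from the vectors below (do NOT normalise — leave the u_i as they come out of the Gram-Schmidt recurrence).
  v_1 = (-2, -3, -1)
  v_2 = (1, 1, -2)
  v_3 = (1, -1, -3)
Orthogonal basis:
  u_1 = (-2, -3, -1)
  u_2 = (4/7, 5/14, -31/14)
  u_3 = (21/25, -3/5, 3/25)

Apply the Gram-Schmidt recurrence
  u_1 = v_1
  u_i = v_i − Σ_{j<i} ((v_i · u_j) / (u_j · u_j)) · u_j.

Step by step this gives:
  u_1 = (-2, -3, -1)
  u_2 = (4/7, 5/14, -31/14)
  u_3 = (21/25, -3/5, 3/25)

Orthogonality check:
  u_2 · u_1 = 0 (should be 0)
  u_3 · u_1 = 0 (should be 0)
  u_3 · u_2 = 0 (should be 0)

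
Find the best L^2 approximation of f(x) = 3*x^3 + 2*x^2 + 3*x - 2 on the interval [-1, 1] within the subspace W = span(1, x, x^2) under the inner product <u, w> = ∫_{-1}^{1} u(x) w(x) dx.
g(x) = 2*x^2 + 24*x/5 - 2

The best approximation g ∈ W is the orthogonal projection of f onto W. Writing g = a_0 + a_1 x + a_2 x^2, the coefficients solve the normal equations G · a = b where
  G_{ij} = <φ_i, φ_j> and b_i = <f, φ_i>, with φ_0 = 1, φ_1 = x, φ_2 = x^2.
G =
  [2, 0, 2/3]
  [0, 2/3, 0]
  [2/3, 0, 2/5],
b = (-8/3, 16/5, -8/15).
Solving gives a_0 = -2, a_1 = 24/5, a_2 = 2, so
  g(x) = 2*x^2 + 24*x/5 - 2.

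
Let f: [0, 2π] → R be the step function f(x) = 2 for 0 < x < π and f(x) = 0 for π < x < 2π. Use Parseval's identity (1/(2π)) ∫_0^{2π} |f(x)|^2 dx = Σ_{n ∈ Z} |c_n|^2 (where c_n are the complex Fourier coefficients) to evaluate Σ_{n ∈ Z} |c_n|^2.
Σ |c_n|^2 = 2

Parseval equates the L^2 energy of f (normalised by 1/(2π)) with the ℓ^2 sum of its Fourier coefficients: (1/(2π)) ∫_0^{2π} |f|^2 = Σ |c_n|^2.
Compute the left side: (1/(2π)) [∫_0^π 2^2 dx + ∫_π^{2π} 0^2 dx] = (1/(2π)) · (4π + 0π) = (4 + 0)/2 = 2.
So Σ_{n ∈ Z} |c_n|^2 = 2.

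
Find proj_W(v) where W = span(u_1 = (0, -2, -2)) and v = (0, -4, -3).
proj_W(v) = (0, -7/2, -7/2)

Set up U = [u_1 | ... | u_1] ∈ R^(3×1). The projector onto W = col(U) is P = U (U^T U)^(-1) U^T.
Compute U^T U =
  [8],
and U^T v = (14).
Solve U^T U · c = U^T v for the coefficients: c = (7/4). The projection is proj_W(v) = U c.
Check: (v - proj_W(v)) · u_1 = 0  (should be 0).
Result: proj_W(v) = (0, -7/2, -7/2).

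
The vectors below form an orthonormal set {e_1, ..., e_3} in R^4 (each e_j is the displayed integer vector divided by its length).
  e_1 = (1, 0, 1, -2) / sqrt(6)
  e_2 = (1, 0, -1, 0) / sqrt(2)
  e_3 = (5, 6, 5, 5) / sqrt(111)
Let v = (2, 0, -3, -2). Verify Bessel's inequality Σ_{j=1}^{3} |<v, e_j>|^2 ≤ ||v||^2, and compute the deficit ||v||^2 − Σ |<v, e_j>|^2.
Σ |<v, e_j>|^2 = 593/37; ||v||^2 = 17; deficit = 36/37

Write each e_j = u_j / sqrt(<u_j, u_j>) where u_j is the displayed integer vector. Then <v, e_j> = <v, u_j> / sqrt(<u_j, u_j>), so |<v, e_j>|^2 = <v, u_j>^2 / <u_j, u_j>.
Coefficients: <v, e_1> = 3/sqrt(6), <v, e_2> = 5/sqrt(2), <v, e_3> = -15/sqrt(111).
Square and sum: Σ |<v, e_j>|^2 = 593/37.
Compute ||v||^2 = v·v = 17.
Deficit = 17 − 593/37 = 36/37 ≥ 0, confirming Bessel's inequality. (The deficit equals ||v − Σ <v,e_j> e_j||^2, the squared distance from v to span{e_j}.)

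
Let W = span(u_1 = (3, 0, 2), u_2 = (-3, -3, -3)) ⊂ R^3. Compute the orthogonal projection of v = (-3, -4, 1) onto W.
proj_W(v) = (-8/7, -43/14, -25/14)

Set up U = [u_1 | ... | u_2] ∈ R^(3×2). The projector onto W = col(U) is P = U (U^T U)^(-1) U^T.
Compute U^T U =
  [13, -15]
  [-15, 27],
and U^T v = (-7, 18).
Solve U^T U · c = U^T v for the coefficients: c = (9/14, 43/42). The projection is proj_W(v) = U c.
Check: (v - proj_W(v)) · u_1 = 0  (should be 0).
Check: (v - proj_W(v)) · u_2 = 0  (should be 0).
Result: proj_W(v) = (-8/7, -43/14, -25/14).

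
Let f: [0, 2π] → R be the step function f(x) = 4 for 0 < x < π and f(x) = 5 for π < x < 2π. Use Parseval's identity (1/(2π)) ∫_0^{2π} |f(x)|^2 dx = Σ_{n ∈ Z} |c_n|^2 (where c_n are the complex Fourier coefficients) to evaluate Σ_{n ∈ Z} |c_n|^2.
Σ |c_n|^2 = 41/2

Parseval equates the L^2 energy of f (normalised by 1/(2π)) with the ℓ^2 sum of its Fourier coefficients: (1/(2π)) ∫_0^{2π} |f|^2 = Σ |c_n|^2.
Compute the left side: (1/(2π)) [∫_0^π 4^2 dx + ∫_π^{2π} 5^2 dx] = (1/(2π)) · (16π + 25π) = (16 + 25)/2 = 41/2.
So Σ_{n ∈ Z} |c_n|^2 = 41/2.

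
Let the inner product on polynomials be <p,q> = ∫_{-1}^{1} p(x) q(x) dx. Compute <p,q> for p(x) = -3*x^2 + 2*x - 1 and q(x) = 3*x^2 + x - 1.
<p,q> = -4/15

Expand the product: p(x)·q(x) = -9*x^4 + 3*x^3 + 2*x^2 - 3*x + 1.
∫_{-1}^{1} of each monomial x^k gives [2/(k+1) if k even, 0 if k odd]. Integrating term-by-term (or equivalently evaluating the antiderivative F(x) = -9*x^5/5 + 3*x^4/4 + 2*x^3/3 - 3*x^2/2 + x at the endpoints):
  F(1) − F(−1) = -53/60 − (-37/60) = -4/15.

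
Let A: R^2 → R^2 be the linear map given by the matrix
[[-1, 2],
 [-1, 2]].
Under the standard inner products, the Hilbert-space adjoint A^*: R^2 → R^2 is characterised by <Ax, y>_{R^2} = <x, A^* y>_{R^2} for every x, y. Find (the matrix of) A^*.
A^* = A^T =
[[-1, -1],
 [2, 2]]

For real matrices with standard dot products, the defining identity <Ax, y> = <x, A^* y> gives (Ax)^T y = x^T (A^*) y, i.e. x^T A^T y = x^T (A^*) y. Since this holds for all x, y, we must have A^* = A^T. Therefore
A^* =
[[-1, -1],
 [2, 2]].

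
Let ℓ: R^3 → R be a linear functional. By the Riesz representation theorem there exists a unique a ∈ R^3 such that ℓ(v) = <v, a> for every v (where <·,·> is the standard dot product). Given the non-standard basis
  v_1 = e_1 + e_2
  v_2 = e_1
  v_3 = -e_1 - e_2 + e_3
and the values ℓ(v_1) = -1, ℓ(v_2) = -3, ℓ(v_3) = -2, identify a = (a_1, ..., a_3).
a = (-3, 2, -3)

Write a = (a_1, ..., a_3) in the standard basis. For each basis vector v_i, ℓ(v_i) = <v_i, a> is a linear equation in the a_j's. Collect the n equations into a matrix system V a = ℓ, where row i of V is v_i (expressed in the standard basis). Since V is invertible (lower-triangular with 1s on the diagonal, up to permutation), solve by back-substitution:
  V =
[[1, 1, 0],
 [1, 0, 0],
 [-1, -1, 1]]
  V a = (-1, -3, -2)
Solving gives a = (-3, 2, -3).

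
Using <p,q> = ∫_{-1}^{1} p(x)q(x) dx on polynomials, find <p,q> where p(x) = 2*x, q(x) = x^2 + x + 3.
<p,q> = 4/3

Expand the product: p(x)·q(x) = 2*x^3 + 2*x^2 + 6*x.
∫_{-1}^{1} of each monomial x^k gives [2/(k+1) if k even, 0 if k odd]. Integrating term-by-term (or equivalently evaluating the antiderivative F(x) = x^4/2 + 2*x^3/3 + 3*x^2 at the endpoints):
  F(1) − F(−1) = 25/6 − (17/6) = 4/3.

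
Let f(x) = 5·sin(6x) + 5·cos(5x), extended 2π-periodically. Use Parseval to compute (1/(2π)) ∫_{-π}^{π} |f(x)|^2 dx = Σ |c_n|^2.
Σ |c_n|^2 = 25

Expand |f|^2 and use orthogonality of {sin(nx), cos(mx)} on [-π, π]:
  ∫_{-π}^{π} sin(nx)^2 dx = π, ∫ cos(mx)^2 dx = π, and cross terms integrate to 0.
So ∫_{-π}^{π} f(x)^2 dx = 5^2 · π + 5^2 · π = (25 + 25)π.
Divide by 2π: (25 + 25)/2 = 25.
By Parseval, this equals Σ |c_n|^2.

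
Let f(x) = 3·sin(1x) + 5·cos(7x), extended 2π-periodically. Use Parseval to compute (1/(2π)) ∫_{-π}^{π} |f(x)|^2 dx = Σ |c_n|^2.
Σ |c_n|^2 = 17

Expand |f|^2 and use orthogonality of {sin(nx), cos(mx)} on [-π, π]:
  ∫_{-π}^{π} sin(nx)^2 dx = π, ∫ cos(mx)^2 dx = π, and cross terms integrate to 0.
So ∫_{-π}^{π} f(x)^2 dx = 3^2 · π + 5^2 · π = (9 + 25)π.
Divide by 2π: (9 + 25)/2 = 17.
By Parseval, this equals Σ |c_n|^2.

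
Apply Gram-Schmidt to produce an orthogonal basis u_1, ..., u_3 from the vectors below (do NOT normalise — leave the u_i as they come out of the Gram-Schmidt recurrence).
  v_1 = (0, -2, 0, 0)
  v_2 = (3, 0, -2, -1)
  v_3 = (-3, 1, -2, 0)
Orthogonal basis:
  u_1 = (0, -2, 0, 0)
  u_2 = (3, 0, -2, -1)
  u_3 = (-27/14, 0, -19/7, -5/14)

Apply the Gram-Schmidt recurrence
  u_1 = v_1
  u_i = v_i − Σ_{j<i} ((v_i · u_j) / (u_j · u_j)) · u_j.

Step by step this gives:
  u_1 = (0, -2, 0, 0)
  u_2 = (3, 0, -2, -1)
  u_3 = (-27/14, 0, -19/7, -5/14)

Orthogonality check:
  u_2 · u_1 = 0 (should be 0)
  u_3 · u_1 = 0 (should be 0)
  u_3 · u_2 = 0 (should be 0)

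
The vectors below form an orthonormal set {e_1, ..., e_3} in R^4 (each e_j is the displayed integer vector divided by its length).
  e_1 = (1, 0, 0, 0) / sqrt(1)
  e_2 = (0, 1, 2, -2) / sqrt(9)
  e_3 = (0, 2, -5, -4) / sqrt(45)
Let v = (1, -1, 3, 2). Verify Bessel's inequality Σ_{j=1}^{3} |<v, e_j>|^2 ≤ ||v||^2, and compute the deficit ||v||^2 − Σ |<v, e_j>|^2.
Σ |<v, e_j>|^2 = 15; ||v||^2 = 15; deficit = 0

Write each e_j = u_j / sqrt(<u_j, u_j>) where u_j is the displayed integer vector. Then <v, e_j> = <v, u_j> / sqrt(<u_j, u_j>), so |<v, e_j>|^2 = <v, u_j>^2 / <u_j, u_j>.
Coefficients: <v, e_1> = 1/sqrt(1), <v, e_2> = 1/sqrt(9), <v, e_3> = -25/sqrt(45).
Square and sum: Σ |<v, e_j>|^2 = 15.
Compute ||v||^2 = v·v = 15.
Deficit = 15 − 15 = 0 ≥ 0, confirming Bessel's inequality. (The deficit equals ||v − Σ <v,e_j> e_j||^2, the squared distance from v to span{e_j}.)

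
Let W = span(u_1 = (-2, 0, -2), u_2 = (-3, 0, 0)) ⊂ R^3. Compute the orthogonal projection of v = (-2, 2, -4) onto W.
proj_W(v) = (-2, 0, -4)

Set up U = [u_1 | ... | u_2] ∈ R^(3×2). The projector onto W = col(U) is P = U (U^T U)^(-1) U^T.
Compute U^T U =
  [8, 6]
  [6, 9],
and U^T v = (12, 6).
Solve U^T U · c = U^T v for the coefficients: c = (2, -2/3). The projection is proj_W(v) = U c.
Check: (v - proj_W(v)) · u_1 = 0  (should be 0).
Check: (v - proj_W(v)) · u_2 = 0  (should be 0).
Result: proj_W(v) = (-2, 0, -4).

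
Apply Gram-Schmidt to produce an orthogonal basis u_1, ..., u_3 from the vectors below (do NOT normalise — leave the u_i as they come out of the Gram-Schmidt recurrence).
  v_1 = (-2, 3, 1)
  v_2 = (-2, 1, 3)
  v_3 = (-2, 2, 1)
Orthogonal basis:
  u_1 = (-2, 3, 1)
  u_2 = (-4/7, -8/7, 16/7)
  u_3 = (-1/3, -1/6, -1/6)

Apply the Gram-Schmidt recurrence
  u_1 = v_1
  u_i = v_i − Σ_{j<i} ((v_i · u_j) / (u_j · u_j)) · u_j.

Step by step this gives:
  u_1 = (-2, 3, 1)
  u_2 = (-4/7, -8/7, 16/7)
  u_3 = (-1/3, -1/6, -1/6)

Orthogonality check:
  u_2 · u_1 = 0 (should be 0)
  u_3 · u_1 = 0 (should be 0)
  u_3 · u_2 = 0 (should be 0)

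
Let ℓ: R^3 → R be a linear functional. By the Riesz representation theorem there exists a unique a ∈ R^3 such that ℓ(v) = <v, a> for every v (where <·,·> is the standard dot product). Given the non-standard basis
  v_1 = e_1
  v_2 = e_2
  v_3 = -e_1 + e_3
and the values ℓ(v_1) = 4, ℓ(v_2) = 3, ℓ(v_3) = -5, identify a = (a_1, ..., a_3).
a = (4, 3, -1)

Write a = (a_1, ..., a_3) in the standard basis. For each basis vector v_i, ℓ(v_i) = <v_i, a> is a linear equation in the a_j's. Collect the n equations into a matrix system V a = ℓ, where row i of V is v_i (expressed in the standard basis). Since V is invertible (lower-triangular with 1s on the diagonal, up to permutation), solve by back-substitution:
  V =
[[1, 0, 0],
 [0, 1, 0],
 [-1, 0, 1]]
  V a = (4, 3, -5)
Solving gives a = (4, 3, -1).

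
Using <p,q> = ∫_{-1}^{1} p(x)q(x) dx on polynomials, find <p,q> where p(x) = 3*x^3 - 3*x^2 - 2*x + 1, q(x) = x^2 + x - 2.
<p,q> = -2/3

Expand the product: p(x)·q(x) = 3*x^5 - 11*x^3 + 5*x^2 + 5*x - 2.
∫_{-1}^{1} of each monomial x^k gives [2/(k+1) if k even, 0 if k odd]. Integrating term-by-term (or equivalently evaluating the antiderivative F(x) = x^6/2 - 11*x^4/4 + 5*x^3/3 + 5*x^2/2 - 2*x at the endpoints):
  F(1) − F(−1) = -1/12 − (7/12) = -2/3.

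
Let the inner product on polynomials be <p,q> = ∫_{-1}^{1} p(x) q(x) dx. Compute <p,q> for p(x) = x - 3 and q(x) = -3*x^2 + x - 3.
<p,q> = 74/3

Expand the product: p(x)·q(x) = -3*x^3 + 10*x^2 - 6*x + 9.
∫_{-1}^{1} of each monomial x^k gives [2/(k+1) if k even, 0 if k odd]. Integrating term-by-term (or equivalently evaluating the antiderivative F(x) = -3*x^4/4 + 10*x^3/3 - 3*x^2 + 9*x at the endpoints):
  F(1) − F(−1) = 103/12 − (-193/12) = 74/3.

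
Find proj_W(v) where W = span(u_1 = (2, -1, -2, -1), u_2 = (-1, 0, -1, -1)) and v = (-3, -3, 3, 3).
proj_W(v) = (-48/29, 33/29, 84/29, 51/29)

Set up U = [u_1 | ... | u_2] ∈ R^(4×2). The projector onto W = col(U) is P = U (U^T U)^(-1) U^T.
Compute U^T U =
  [10, 1]
  [1, 3],
and U^T v = (-12, -3).
Solve U^T U · c = U^T v for the coefficients: c = (-33/29, -18/29). The projection is proj_W(v) = U c.
Check: (v - proj_W(v)) · u_1 = 0  (should be 0).
Check: (v - proj_W(v)) · u_2 = 0  (should be 0).
Result: proj_W(v) = (-48/29, 33/29, 84/29, 51/29).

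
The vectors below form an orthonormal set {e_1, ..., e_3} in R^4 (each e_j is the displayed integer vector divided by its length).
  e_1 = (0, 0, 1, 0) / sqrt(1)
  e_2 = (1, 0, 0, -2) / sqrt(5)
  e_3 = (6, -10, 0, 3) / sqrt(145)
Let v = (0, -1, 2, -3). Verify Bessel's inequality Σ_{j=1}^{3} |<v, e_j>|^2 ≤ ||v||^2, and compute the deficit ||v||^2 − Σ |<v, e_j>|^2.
Σ |<v, e_j>|^2 = 325/29; ||v||^2 = 14; deficit = 81/29

Write each e_j = u_j / sqrt(<u_j, u_j>) where u_j is the displayed integer vector. Then <v, e_j> = <v, u_j> / sqrt(<u_j, u_j>), so |<v, e_j>|^2 = <v, u_j>^2 / <u_j, u_j>.
Coefficients: <v, e_1> = 2/sqrt(1), <v, e_2> = 6/sqrt(5), <v, e_3> = 1/sqrt(145).
Square and sum: Σ |<v, e_j>|^2 = 325/29.
Compute ||v||^2 = v·v = 14.
Deficit = 14 − 325/29 = 81/29 ≥ 0, confirming Bessel's inequality. (The deficit equals ||v − Σ <v,e_j> e_j||^2, the squared distance from v to span{e_j}.)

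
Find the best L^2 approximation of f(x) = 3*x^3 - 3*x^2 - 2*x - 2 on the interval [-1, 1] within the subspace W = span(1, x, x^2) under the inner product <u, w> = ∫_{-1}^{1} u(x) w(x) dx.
g(x) = -3*x^2 - x/5 - 2

The best approximation g ∈ W is the orthogonal projection of f onto W. Writing g = a_0 + a_1 x + a_2 x^2, the coefficients solve the normal equations G · a = b where
  G_{ij} = <φ_i, φ_j> and b_i = <f, φ_i>, with φ_0 = 1, φ_1 = x, φ_2 = x^2.
G =
  [2, 0, 2/3]
  [0, 2/3, 0]
  [2/3, 0, 2/5],
b = (-6, -2/15, -38/15).
Solving gives a_0 = -2, a_1 = -1/5, a_2 = -3, so
  g(x) = -3*x^2 - x/5 - 2.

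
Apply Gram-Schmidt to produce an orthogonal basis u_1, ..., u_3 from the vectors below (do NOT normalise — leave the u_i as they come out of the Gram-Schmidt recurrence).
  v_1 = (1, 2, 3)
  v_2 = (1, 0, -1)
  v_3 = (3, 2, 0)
Orthogonal basis:
  u_1 = (1, 2, 3)
  u_2 = (8/7, 2/7, -4/7)
  u_3 = (-1/6, 1/3, -1/6)

Apply the Gram-Schmidt recurrence
  u_1 = v_1
  u_i = v_i − Σ_{j<i} ((v_i · u_j) / (u_j · u_j)) · u_j.

Step by step this gives:
  u_1 = (1, 2, 3)
  u_2 = (8/7, 2/7, -4/7)
  u_3 = (-1/6, 1/3, -1/6)

Orthogonality check:
  u_2 · u_1 = 0 (should be 0)
  u_3 · u_1 = 0 (should be 0)
  u_3 · u_2 = 0 (should be 0)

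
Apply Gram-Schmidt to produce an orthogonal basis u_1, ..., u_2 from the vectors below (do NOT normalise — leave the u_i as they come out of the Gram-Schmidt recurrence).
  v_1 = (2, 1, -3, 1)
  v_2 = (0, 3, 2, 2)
Orthogonal basis:
  u_1 = (2, 1, -3, 1)
  u_2 = (2/15, 46/15, 9/5, 31/15)

Apply the Gram-Schmidt recurrence
  u_1 = v_1
  u_i = v_i − Σ_{j<i} ((v_i · u_j) / (u_j · u_j)) · u_j.

Step by step this gives:
  u_1 = (2, 1, -3, 1)
  u_2 = (2/15, 46/15, 9/5, 31/15)

Orthogonality check:
  u_2 · u_1 = 0 (should be 0)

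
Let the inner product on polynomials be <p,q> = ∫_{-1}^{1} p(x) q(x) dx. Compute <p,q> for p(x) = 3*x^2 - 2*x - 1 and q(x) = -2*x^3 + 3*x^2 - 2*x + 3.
<p,q> = 88/15

Expand the product: p(x)·q(x) = -6*x^5 + 13*x^4 - 10*x^3 + 10*x^2 - 4*x - 3.
∫_{-1}^{1} of each monomial x^k gives [2/(k+1) if k even, 0 if k odd]. Integrating term-by-term (or equivalently evaluating the antiderivative F(x) = -x^6 + 13*x^5/5 - 5*x^4/2 + 10*x^3/3 - 2*x^2 - 3*x at the endpoints):
  F(1) − F(−1) = -77/30 − (-253/30) = 88/15.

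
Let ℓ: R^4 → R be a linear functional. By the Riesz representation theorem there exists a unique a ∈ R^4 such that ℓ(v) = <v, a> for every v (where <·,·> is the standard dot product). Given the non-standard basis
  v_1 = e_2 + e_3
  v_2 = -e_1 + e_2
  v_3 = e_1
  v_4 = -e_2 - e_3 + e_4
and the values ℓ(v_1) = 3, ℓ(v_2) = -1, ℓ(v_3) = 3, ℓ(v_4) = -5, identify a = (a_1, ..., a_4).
a = (3, 2, 1, -2)

Write a = (a_1, ..., a_4) in the standard basis. For each basis vector v_i, ℓ(v_i) = <v_i, a> is a linear equation in the a_j's. Collect the n equations into a matrix system V a = ℓ, where row i of V is v_i (expressed in the standard basis). Since V is invertible (lower-triangular with 1s on the diagonal, up to permutation), solve by back-substitution:
  V =
[[0, 1, 1, 0],
 [-1, 1, 0, 0],
 [1, 0, 0, 0],
 [0, -1, -1, 1]]
  V a = (3, -1, 3, -5)
Solving gives a = (3, 2, 1, -2).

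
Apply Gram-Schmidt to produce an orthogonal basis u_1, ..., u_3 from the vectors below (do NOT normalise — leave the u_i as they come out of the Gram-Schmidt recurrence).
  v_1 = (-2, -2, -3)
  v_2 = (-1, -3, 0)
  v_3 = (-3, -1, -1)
Orthogonal basis:
  u_1 = (-2, -2, -3)
  u_2 = (-1/17, -35/17, 24/17)
  u_3 = (-90/53, 30/53, 40/53)

Apply the Gram-Schmidt recurrence
  u_1 = v_1
  u_i = v_i − Σ_{j<i} ((v_i · u_j) / (u_j · u_j)) · u_j.

Step by step this gives:
  u_1 = (-2, -2, -3)
  u_2 = (-1/17, -35/17, 24/17)
  u_3 = (-90/53, 30/53, 40/53)

Orthogonality check:
  u_2 · u_1 = 0 (should be 0)
  u_3 · u_1 = 0 (should be 0)
  u_3 · u_2 = 0 (should be 0)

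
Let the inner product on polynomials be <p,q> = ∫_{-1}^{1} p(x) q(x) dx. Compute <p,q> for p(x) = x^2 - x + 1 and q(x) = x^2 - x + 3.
<p,q> = 146/15

Expand the product: p(x)·q(x) = x^4 - 2*x^3 + 5*x^2 - 4*x + 3.
∫_{-1}^{1} of each monomial x^k gives [2/(k+1) if k even, 0 if k odd]. Integrating term-by-term (or equivalently evaluating the antiderivative F(x) = x^5/5 - x^4/2 + 5*x^3/3 - 2*x^2 + 3*x at the endpoints):
  F(1) − F(−1) = 71/30 − (-221/30) = 146/15.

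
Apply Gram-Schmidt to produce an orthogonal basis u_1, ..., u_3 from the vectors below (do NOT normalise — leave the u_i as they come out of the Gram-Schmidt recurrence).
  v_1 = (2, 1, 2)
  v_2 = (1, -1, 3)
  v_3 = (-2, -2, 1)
Orthogonal basis:
  u_1 = (2, 1, 2)
  u_2 = (-5/9, -16/9, 13/9)
  u_3 = (-1/2, 2/5, 3/10)

Apply the Gram-Schmidt recurrence
  u_1 = v_1
  u_i = v_i − Σ_{j<i} ((v_i · u_j) / (u_j · u_j)) · u_j.

Step by step this gives:
  u_1 = (2, 1, 2)
  u_2 = (-5/9, -16/9, 13/9)
  u_3 = (-1/2, 2/5, 3/10)

Orthogonality check:
  u_2 · u_1 = 0 (should be 0)
  u_3 · u_1 = 0 (should be 0)
  u_3 · u_2 = 0 (should be 0)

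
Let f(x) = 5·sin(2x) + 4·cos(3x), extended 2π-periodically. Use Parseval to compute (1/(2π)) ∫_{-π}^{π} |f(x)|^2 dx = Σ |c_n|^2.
Σ |c_n|^2 = 41/2

Expand |f|^2 and use orthogonality of {sin(nx), cos(mx)} on [-π, π]:
  ∫_{-π}^{π} sin(nx)^2 dx = π, ∫ cos(mx)^2 dx = π, and cross terms integrate to 0.
So ∫_{-π}^{π} f(x)^2 dx = 5^2 · π + 4^2 · π = (25 + 16)π.
Divide by 2π: (25 + 16)/2 = 41/2.
By Parseval, this equals Σ |c_n|^2.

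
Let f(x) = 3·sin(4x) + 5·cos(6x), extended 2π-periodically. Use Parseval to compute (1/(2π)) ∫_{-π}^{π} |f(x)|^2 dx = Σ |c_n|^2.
Σ |c_n|^2 = 17

Expand |f|^2 and use orthogonality of {sin(nx), cos(mx)} on [-π, π]:
  ∫_{-π}^{π} sin(nx)^2 dx = π, ∫ cos(mx)^2 dx = π, and cross terms integrate to 0.
So ∫_{-π}^{π} f(x)^2 dx = 3^2 · π + 5^2 · π = (9 + 25)π.
Divide by 2π: (9 + 25)/2 = 17.
By Parseval, this equals Σ |c_n|^2.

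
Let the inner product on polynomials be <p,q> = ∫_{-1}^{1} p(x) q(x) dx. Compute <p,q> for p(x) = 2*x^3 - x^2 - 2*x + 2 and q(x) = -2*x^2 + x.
<p,q> = -12/5

Expand the product: p(x)·q(x) = -4*x^5 + 4*x^4 + 3*x^3 - 6*x^2 + 2*x.
∫_{-1}^{1} of each monomial x^k gives [2/(k+1) if k even, 0 if k odd]. Integrating term-by-term (or equivalently evaluating the antiderivative F(x) = -2*x^6/3 + 4*x^5/5 + 3*x^4/4 - 2*x^3 + x^2 at the endpoints):
  F(1) − F(−1) = -7/60 − (137/60) = -12/5.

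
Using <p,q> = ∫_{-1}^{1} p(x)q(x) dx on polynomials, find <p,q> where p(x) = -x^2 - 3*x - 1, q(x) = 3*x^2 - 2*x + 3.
<p,q> = -36/5

Expand the product: p(x)·q(x) = -3*x^4 - 7*x^3 - 7*x - 3.
∫_{-1}^{1} of each monomial x^k gives [2/(k+1) if k even, 0 if k odd]. Integrating term-by-term (or equivalently evaluating the antiderivative F(x) = -3*x^5/5 - 7*x^4/4 - 7*x^2/2 - 3*x at the endpoints):
  F(1) − F(−1) = -177/20 − (-33/20) = -36/5.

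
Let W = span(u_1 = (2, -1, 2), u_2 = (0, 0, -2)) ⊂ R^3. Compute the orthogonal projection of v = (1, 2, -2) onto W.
proj_W(v) = (0, 0, -2)

Set up U = [u_1 | ... | u_2] ∈ R^(3×2). The projector onto W = col(U) is P = U (U^T U)^(-1) U^T.
Compute U^T U =
  [9, -4]
  [-4, 4],
and U^T v = (-4, 4).
Solve U^T U · c = U^T v for the coefficients: c = (0, 1). The projection is proj_W(v) = U c.
Check: (v - proj_W(v)) · u_1 = 0  (should be 0).
Check: (v - proj_W(v)) · u_2 = 0  (should be 0).
Result: proj_W(v) = (0, 0, -2).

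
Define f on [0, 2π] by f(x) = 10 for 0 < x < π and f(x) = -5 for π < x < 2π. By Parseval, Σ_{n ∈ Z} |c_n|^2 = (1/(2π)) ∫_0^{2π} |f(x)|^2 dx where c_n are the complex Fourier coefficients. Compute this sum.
Σ |c_n|^2 = 125/2

Parseval equates the L^2 energy of f (normalised by 1/(2π)) with the ℓ^2 sum of its Fourier coefficients: (1/(2π)) ∫_0^{2π} |f|^2 = Σ |c_n|^2.
Compute the left side: (1/(2π)) [∫_0^π 10^2 dx + ∫_π^{2π} (-5)^2 dx] = (1/(2π)) · (100π + 25π) = (100 + 25)/2 = 125/2.
So Σ_{n ∈ Z} |c_n|^2 = 125/2.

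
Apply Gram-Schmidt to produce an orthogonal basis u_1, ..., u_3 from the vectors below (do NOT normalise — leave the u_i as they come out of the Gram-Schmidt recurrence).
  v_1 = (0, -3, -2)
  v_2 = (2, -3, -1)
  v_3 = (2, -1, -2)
Orthogonal basis:
  u_1 = (0, -3, -2)
  u_2 = (2, -6/13, 9/13)
  u_3 = (42/61, 56/61, -84/61)

Apply the Gram-Schmidt recurrence
  u_1 = v_1
  u_i = v_i − Σ_{j<i} ((v_i · u_j) / (u_j · u_j)) · u_j.

Step by step this gives:
  u_1 = (0, -3, -2)
  u_2 = (2, -6/13, 9/13)
  u_3 = (42/61, 56/61, -84/61)

Orthogonality check:
  u_2 · u_1 = 0 (should be 0)
  u_3 · u_1 = 0 (should be 0)
  u_3 · u_2 = 0 (should be 0)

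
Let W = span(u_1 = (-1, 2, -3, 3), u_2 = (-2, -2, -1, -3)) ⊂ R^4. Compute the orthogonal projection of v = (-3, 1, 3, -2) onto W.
proj_W(v) = (-19/175, -41/35, 291/350, -123/70)

Set up U = [u_1 | ... | u_2] ∈ R^(4×2). The projector onto W = col(U) is P = U (U^T U)^(-1) U^T.
Compute U^T U =
  [23, -8]
  [-8, 18],
and U^T v = (-10, 7).
Solve U^T U · c = U^T v for the coefficients: c = (-62/175, 81/350). The projection is proj_W(v) = U c.
Check: (v - proj_W(v)) · u_1 = 0  (should be 0).
Check: (v - proj_W(v)) · u_2 = 0  (should be 0).
Result: proj_W(v) = (-19/175, -41/35, 291/350, -123/70).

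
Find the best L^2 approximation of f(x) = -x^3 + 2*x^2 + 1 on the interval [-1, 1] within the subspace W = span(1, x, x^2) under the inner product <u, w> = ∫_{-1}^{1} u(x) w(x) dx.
g(x) = 2*x^2 - 3*x/5 + 1

The best approximation g ∈ W is the orthogonal projection of f onto W. Writing g = a_0 + a_1 x + a_2 x^2, the coefficients solve the normal equations G · a = b where
  G_{ij} = <φ_i, φ_j> and b_i = <f, φ_i>, with φ_0 = 1, φ_1 = x, φ_2 = x^2.
G =
  [2, 0, 2/3]
  [0, 2/3, 0]
  [2/3, 0, 2/5],
b = (10/3, -2/5, 22/15).
Solving gives a_0 = 1, a_1 = -3/5, a_2 = 2, so
  g(x) = 2*x^2 - 3*x/5 + 1.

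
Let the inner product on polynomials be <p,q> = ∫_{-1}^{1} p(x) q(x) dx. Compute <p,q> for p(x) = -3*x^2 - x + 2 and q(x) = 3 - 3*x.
<p,q> = 8

Expand the product: p(x)·q(x) = 9*x^3 - 6*x^2 - 9*x + 6.
∫_{-1}^{1} of each monomial x^k gives [2/(k+1) if k even, 0 if k odd]. Integrating term-by-term (or equivalently evaluating the antiderivative F(x) = 9*x^4/4 - 2*x^3 - 9*x^2/2 + 6*x at the endpoints):
  F(1) − F(−1) = 7/4 − (-25/4) = 8.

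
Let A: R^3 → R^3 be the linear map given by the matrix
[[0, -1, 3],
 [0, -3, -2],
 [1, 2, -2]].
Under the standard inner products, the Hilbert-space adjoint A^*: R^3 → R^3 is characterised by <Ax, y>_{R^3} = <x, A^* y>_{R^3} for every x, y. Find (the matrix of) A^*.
A^* = A^T =
[[0, 0, 1],
 [-1, -3, 2],
 [3, -2, -2]]

For real matrices with standard dot products, the defining identity <Ax, y> = <x, A^* y> gives (Ax)^T y = x^T (A^*) y, i.e. x^T A^T y = x^T (A^*) y. Since this holds for all x, y, we must have A^* = A^T. Therefore
A^* =
[[0, 0, 1],
 [-1, -3, 2],
 [3, -2, -2]].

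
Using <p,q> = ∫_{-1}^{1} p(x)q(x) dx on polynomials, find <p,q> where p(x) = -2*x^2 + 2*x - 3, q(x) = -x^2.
<p,q> = 14/5

Expand the product: p(x)·q(x) = 2*x^4 - 2*x^3 + 3*x^2.
∫_{-1}^{1} of each monomial x^k gives [2/(k+1) if k even, 0 if k odd]. Integrating term-by-term (or equivalently evaluating the antiderivative F(x) = 2*x^5/5 - x^4/2 + x^3 at the endpoints):
  F(1) − F(−1) = 9/10 − (-19/10) = 14/5.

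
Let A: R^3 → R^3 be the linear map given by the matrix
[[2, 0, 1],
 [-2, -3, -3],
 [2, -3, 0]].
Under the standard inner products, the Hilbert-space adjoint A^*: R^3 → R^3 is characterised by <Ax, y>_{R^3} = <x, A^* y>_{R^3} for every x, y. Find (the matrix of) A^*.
A^* = A^T =
[[2, -2, 2],
 [0, -3, -3],
 [1, -3, 0]]

For real matrices with standard dot products, the defining identity <Ax, y> = <x, A^* y> gives (Ax)^T y = x^T (A^*) y, i.e. x^T A^T y = x^T (A^*) y. Since this holds for all x, y, we must have A^* = A^T. Therefore
A^* =
[[2, -2, 2],
 [0, -3, -3],
 [1, -3, 0]].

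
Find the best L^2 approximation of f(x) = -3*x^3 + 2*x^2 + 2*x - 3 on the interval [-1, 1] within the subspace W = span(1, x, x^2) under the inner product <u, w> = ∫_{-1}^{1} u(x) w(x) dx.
g(x) = 2*x^2 + x/5 - 3

The best approximation g ∈ W is the orthogonal projection of f onto W. Writing g = a_0 + a_1 x + a_2 x^2, the coefficients solve the normal equations G · a = b where
  G_{ij} = <φ_i, φ_j> and b_i = <f, φ_i>, with φ_0 = 1, φ_1 = x, φ_2 = x^2.
G =
  [2, 0, 2/3]
  [0, 2/3, 0]
  [2/3, 0, 2/5],
b = (-14/3, 2/15, -6/5).
Solving gives a_0 = -3, a_1 = 1/5, a_2 = 2, so
  g(x) = 2*x^2 + x/5 - 3.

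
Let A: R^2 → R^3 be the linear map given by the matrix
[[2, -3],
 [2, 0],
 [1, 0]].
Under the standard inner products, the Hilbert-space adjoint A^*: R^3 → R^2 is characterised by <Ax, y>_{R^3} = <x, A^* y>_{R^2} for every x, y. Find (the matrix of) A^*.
A^* = A^T =
[[2, 2, 1],
 [-3, 0, 0]]

For real matrices with standard dot products, the defining identity <Ax, y> = <x, A^* y> gives (Ax)^T y = x^T (A^*) y, i.e. x^T A^T y = x^T (A^*) y. Since this holds for all x, y, we must have A^* = A^T. Therefore
A^* =
[[2, 2, 1],
 [-3, 0, 0]].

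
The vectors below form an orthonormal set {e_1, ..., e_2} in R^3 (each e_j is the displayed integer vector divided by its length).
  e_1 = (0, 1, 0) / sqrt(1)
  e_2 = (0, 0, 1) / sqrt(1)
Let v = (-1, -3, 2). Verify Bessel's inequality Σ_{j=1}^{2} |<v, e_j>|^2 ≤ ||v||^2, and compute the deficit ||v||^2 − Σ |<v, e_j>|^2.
Σ |<v, e_j>|^2 = 13; ||v||^2 = 14; deficit = 1

Write each e_j = u_j / sqrt(<u_j, u_j>) where u_j is the displayed integer vector. Then <v, e_j> = <v, u_j> / sqrt(<u_j, u_j>), so |<v, e_j>|^2 = <v, u_j>^2 / <u_j, u_j>.
Coefficients: <v, e_1> = -3/sqrt(1), <v, e_2> = 2/sqrt(1).
Square and sum: Σ |<v, e_j>|^2 = 13.
Compute ||v||^2 = v·v = 14.
Deficit = 14 − 13 = 1 ≥ 0, confirming Bessel's inequality. (The deficit equals ||v − Σ <v,e_j> e_j||^2, the squared distance from v to span{e_j}.)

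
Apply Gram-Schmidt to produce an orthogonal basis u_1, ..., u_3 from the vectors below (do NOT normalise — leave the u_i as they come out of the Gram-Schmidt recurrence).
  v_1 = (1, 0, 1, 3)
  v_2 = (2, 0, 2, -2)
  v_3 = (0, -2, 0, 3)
Orthogonal basis:
  u_1 = (1, 0, 1, 3)
  u_2 = (24/11, 0, 24/11, -16/11)
  u_3 = (0, -2, 0, 0)

Apply the Gram-Schmidt recurrence
  u_1 = v_1
  u_i = v_i − Σ_{j<i} ((v_i · u_j) / (u_j · u_j)) · u_j.

Step by step this gives:
  u_1 = (1, 0, 1, 3)
  u_2 = (24/11, 0, 24/11, -16/11)
  u_3 = (0, -2, 0, 0)

Orthogonality check:
  u_2 · u_1 = 0 (should be 0)
  u_3 · u_1 = 0 (should be 0)
  u_3 · u_2 = 0 (should be 0)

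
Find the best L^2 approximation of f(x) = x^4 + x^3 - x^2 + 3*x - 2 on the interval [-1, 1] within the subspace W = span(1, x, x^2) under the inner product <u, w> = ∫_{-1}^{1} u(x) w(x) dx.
g(x) = -x^2/7 + 18*x/5 - 73/35

The best approximation g ∈ W is the orthogonal projection of f onto W. Writing g = a_0 + a_1 x + a_2 x^2, the coefficients solve the normal equations G · a = b where
  G_{ij} = <φ_i, φ_j> and b_i = <f, φ_i>, with φ_0 = 1, φ_1 = x, φ_2 = x^2.
G =
  [2, 0, 2/3]
  [0, 2/3, 0]
  [2/3, 0, 2/5],
b = (-64/15, 12/5, -152/105).
Solving gives a_0 = -73/35, a_1 = 18/5, a_2 = -1/7, so
  g(x) = -x^2/7 + 18*x/5 - 73/35.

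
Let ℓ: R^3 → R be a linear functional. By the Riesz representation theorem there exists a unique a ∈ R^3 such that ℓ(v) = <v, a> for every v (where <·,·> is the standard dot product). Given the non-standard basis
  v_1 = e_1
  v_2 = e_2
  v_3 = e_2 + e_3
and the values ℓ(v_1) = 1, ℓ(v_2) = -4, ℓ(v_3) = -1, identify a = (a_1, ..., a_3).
a = (1, -4, 3)

Write a = (a_1, ..., a_3) in the standard basis. For each basis vector v_i, ℓ(v_i) = <v_i, a> is a linear equation in the a_j's. Collect the n equations into a matrix system V a = ℓ, where row i of V is v_i (expressed in the standard basis). Since V is invertible (lower-triangular with 1s on the diagonal, up to permutation), solve by back-substitution:
  V =
[[1, 0, 0],
 [0, 1, 0],
 [0, 1, 1]]
  V a = (1, -4, -1)
Solving gives a = (1, -4, 3).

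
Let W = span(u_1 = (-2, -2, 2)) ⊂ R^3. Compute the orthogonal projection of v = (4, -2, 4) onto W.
proj_W(v) = (-2/3, -2/3, 2/3)

Set up U = [u_1 | ... | u_1] ∈ R^(3×1). The projector onto W = col(U) is P = U (U^T U)^(-1) U^T.
Compute U^T U =
  [12],
and U^T v = (4).
Solve U^T U · c = U^T v for the coefficients: c = (1/3). The projection is proj_W(v) = U c.
Check: (v - proj_W(v)) · u_1 = 0  (should be 0).
Result: proj_W(v) = (-2/3, -2/3, 2/3).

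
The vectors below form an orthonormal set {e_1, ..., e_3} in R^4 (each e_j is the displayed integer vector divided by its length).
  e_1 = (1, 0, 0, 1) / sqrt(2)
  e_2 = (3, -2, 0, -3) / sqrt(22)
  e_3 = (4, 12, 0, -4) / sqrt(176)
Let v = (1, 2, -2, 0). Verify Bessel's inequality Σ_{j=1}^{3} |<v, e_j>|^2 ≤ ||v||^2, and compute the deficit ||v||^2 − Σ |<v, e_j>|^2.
Σ |<v, e_j>|^2 = 5; ||v||^2 = 9; deficit = 4

Write each e_j = u_j / sqrt(<u_j, u_j>) where u_j is the displayed integer vector. Then <v, e_j> = <v, u_j> / sqrt(<u_j, u_j>), so |<v, e_j>|^2 = <v, u_j>^2 / <u_j, u_j>.
Coefficients: <v, e_1> = 1/sqrt(2), <v, e_2> = -1/sqrt(22), <v, e_3> = 28/sqrt(176).
Square and sum: Σ |<v, e_j>|^2 = 5.
Compute ||v||^2 = v·v = 9.
Deficit = 9 − 5 = 4 ≥ 0, confirming Bessel's inequality. (The deficit equals ||v − Σ <v,e_j> e_j||^2, the squared distance from v to span{e_j}.)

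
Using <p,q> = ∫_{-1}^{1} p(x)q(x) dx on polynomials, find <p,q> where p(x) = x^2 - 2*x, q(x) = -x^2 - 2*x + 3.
<p,q> = 64/15

Expand the product: p(x)·q(x) = -x^4 + 7*x^2 - 6*x.
∫_{-1}^{1} of each monomial x^k gives [2/(k+1) if k even, 0 if k odd]. Integrating term-by-term (or equivalently evaluating the antiderivative F(x) = -x^5/5 + 7*x^3/3 - 3*x^2 at the endpoints):
  F(1) − F(−1) = -13/15 − (-77/15) = 64/15.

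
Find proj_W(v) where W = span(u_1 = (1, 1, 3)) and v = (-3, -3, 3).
proj_W(v) = (3/11, 3/11, 9/11)

Set up U = [u_1 | ... | u_1] ∈ R^(3×1). The projector onto W = col(U) is P = U (U^T U)^(-1) U^T.
Compute U^T U =
  [11],
and U^T v = (3).
Solve U^T U · c = U^T v for the coefficients: c = (3/11). The projection is proj_W(v) = U c.
Check: (v - proj_W(v)) · u_1 = 0  (should be 0).
Result: proj_W(v) = (3/11, 3/11, 9/11).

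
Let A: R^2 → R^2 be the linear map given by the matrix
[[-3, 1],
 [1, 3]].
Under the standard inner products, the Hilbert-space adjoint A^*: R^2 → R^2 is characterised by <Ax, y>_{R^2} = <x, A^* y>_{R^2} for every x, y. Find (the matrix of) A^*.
A^* = A^T =
[[-3, 1],
 [1, 3]]

For real matrices with standard dot products, the defining identity <Ax, y> = <x, A^* y> gives (Ax)^T y = x^T (A^*) y, i.e. x^T A^T y = x^T (A^*) y. Since this holds for all x, y, we must have A^* = A^T. Therefore
A^* =
[[-3, 1],
 [1, 3]].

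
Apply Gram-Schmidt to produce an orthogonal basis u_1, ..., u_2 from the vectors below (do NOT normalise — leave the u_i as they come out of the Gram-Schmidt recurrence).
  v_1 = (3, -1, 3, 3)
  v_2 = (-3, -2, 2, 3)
Orthogonal basis:
  u_1 = (3, -1, 3, 3)
  u_2 = (-27/7, -12/7, 8/7, 15/7)

Apply the Gram-Schmidt recurrence
  u_1 = v_1
  u_i = v_i − Σ_{j<i} ((v_i · u_j) / (u_j · u_j)) · u_j.

Step by step this gives:
  u_1 = (3, -1, 3, 3)
  u_2 = (-27/7, -12/7, 8/7, 15/7)

Orthogonality check:
  u_2 · u_1 = 0 (should be 0)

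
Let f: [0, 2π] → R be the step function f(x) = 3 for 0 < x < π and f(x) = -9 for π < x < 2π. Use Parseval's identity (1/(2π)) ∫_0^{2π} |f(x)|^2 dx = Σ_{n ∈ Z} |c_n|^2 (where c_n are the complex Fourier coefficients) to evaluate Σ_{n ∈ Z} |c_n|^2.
Σ |c_n|^2 = 45

Parseval equates the L^2 energy of f (normalised by 1/(2π)) with the ℓ^2 sum of its Fourier coefficients: (1/(2π)) ∫_0^{2π} |f|^2 = Σ |c_n|^2.
Compute the left side: (1/(2π)) [∫_0^π 3^2 dx + ∫_π^{2π} (-9)^2 dx] = (1/(2π)) · (9π + 81π) = (9 + 81)/2 = 45.
So Σ_{n ∈ Z} |c_n|^2 = 45.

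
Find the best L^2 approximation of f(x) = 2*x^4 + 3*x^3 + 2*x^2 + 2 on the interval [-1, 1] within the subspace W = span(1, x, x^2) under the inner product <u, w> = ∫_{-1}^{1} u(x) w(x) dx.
g(x) = 26*x^2/7 + 9*x/5 + 64/35

The best approximation g ∈ W is the orthogonal projection of f onto W. Writing g = a_0 + a_1 x + a_2 x^2, the coefficients solve the normal equations G · a = b where
  G_{ij} = <φ_i, φ_j> and b_i = <f, φ_i>, with φ_0 = 1, φ_1 = x, φ_2 = x^2.
G =
  [2, 0, 2/3]
  [0, 2/3, 0]
  [2/3, 0, 2/5],
b = (92/15, 6/5, 284/105).
Solving gives a_0 = 64/35, a_1 = 9/5, a_2 = 26/7, so
  g(x) = 26*x^2/7 + 9*x/5 + 64/35.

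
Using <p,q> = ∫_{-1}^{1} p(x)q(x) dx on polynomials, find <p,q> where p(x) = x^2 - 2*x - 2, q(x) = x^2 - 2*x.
<p,q> = 26/15

Expand the product: p(x)·q(x) = x^4 - 4*x^3 + 2*x^2 + 4*x.
∫_{-1}^{1} of each monomial x^k gives [2/(k+1) if k even, 0 if k odd]. Integrating term-by-term (or equivalently evaluating the antiderivative F(x) = x^5/5 - x^4 + 2*x^3/3 + 2*x^2 at the endpoints):
  F(1) − F(−1) = 28/15 − (2/15) = 26/15.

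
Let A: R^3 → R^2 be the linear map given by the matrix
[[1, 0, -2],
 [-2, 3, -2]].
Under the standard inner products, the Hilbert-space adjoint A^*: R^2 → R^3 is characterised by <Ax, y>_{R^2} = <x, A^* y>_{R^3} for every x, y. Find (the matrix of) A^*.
A^* = A^T =
[[1, -2],
 [0, 3],
 [-2, -2]]

For real matrices with standard dot products, the defining identity <Ax, y> = <x, A^* y> gives (Ax)^T y = x^T (A^*) y, i.e. x^T A^T y = x^T (A^*) y. Since this holds for all x, y, we must have A^* = A^T. Therefore
A^* =
[[1, -2],
 [0, 3],
 [-2, -2]].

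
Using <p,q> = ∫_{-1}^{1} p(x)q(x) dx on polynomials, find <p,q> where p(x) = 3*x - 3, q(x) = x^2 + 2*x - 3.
<p,q> = 20

Expand the product: p(x)·q(x) = 3*x^3 + 3*x^2 - 15*x + 9.
∫_{-1}^{1} of each monomial x^k gives [2/(k+1) if k even, 0 if k odd]. Integrating term-by-term (or equivalently evaluating the antiderivative F(x) = 3*x^4/4 + x^3 - 15*x^2/2 + 9*x at the endpoints):
  F(1) − F(−1) = 13/4 − (-67/4) = 20.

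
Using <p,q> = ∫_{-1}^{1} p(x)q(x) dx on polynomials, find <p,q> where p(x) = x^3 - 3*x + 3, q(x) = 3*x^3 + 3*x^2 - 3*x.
<p,q> = 282/35

Expand the product: p(x)·q(x) = 3*x^6 + 3*x^5 - 12*x^4 + 18*x^2 - 9*x.
∫_{-1}^{1} of each monomial x^k gives [2/(k+1) if k even, 0 if k odd]. Integrating term-by-term (or equivalently evaluating the antiderivative F(x) = 3*x^7/7 + x^6/2 - 12*x^5/5 + 6*x^3 - 9*x^2/2 at the endpoints):
  F(1) − F(−1) = 1/35 − (-281/35) = 282/35.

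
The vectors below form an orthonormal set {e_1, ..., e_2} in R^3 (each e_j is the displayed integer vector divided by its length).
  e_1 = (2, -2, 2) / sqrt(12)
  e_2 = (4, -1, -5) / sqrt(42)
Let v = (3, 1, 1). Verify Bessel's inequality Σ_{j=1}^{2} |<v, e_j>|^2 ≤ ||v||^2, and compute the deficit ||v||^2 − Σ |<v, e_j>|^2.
Σ |<v, e_j>|^2 = 27/7; ||v||^2 = 11; deficit = 50/7

Write each e_j = u_j / sqrt(<u_j, u_j>) where u_j is the displayed integer vector. Then <v, e_j> = <v, u_j> / sqrt(<u_j, u_j>), so |<v, e_j>|^2 = <v, u_j>^2 / <u_j, u_j>.
Coefficients: <v, e_1> = 6/sqrt(12), <v, e_2> = 6/sqrt(42).
Square and sum: Σ |<v, e_j>|^2 = 27/7.
Compute ||v||^2 = v·v = 11.
Deficit = 11 − 27/7 = 50/7 ≥ 0, confirming Bessel's inequality. (The deficit equals ||v − Σ <v,e_j> e_j||^2, the squared distance from v to span{e_j}.)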